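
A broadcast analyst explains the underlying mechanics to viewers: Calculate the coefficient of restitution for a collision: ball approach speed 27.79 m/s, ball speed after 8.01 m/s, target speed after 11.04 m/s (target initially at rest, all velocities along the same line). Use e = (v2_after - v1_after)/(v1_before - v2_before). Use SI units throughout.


e = (v2_after - v1_after) / (v1_before - v2_before)
Numerator = 11.04 - 8.01 = 3.03
Denominator = 27.79 - 0 = 27.79
e = 3.03 / 27.79 = 0.109

0.109


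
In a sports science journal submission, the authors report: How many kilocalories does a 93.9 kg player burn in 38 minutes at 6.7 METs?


kcal = MET * mass * time_hr
Convert time: 38 min = 0.6333 hr
kcal = 6.7 * 93.9 * 0.6333
kcal = 398.449 kcal

398.449 kcal


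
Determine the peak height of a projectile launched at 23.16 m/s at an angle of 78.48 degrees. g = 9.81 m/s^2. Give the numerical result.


H = (v*sin(theta))^2 / (2*g)
vy = v*sin(theta) = 23.16 * sin(78.48 deg) = 22.6934 m/s
H = vy^2 / (2*g) = 514.9924 / (2*9.81)
H = 514.9924 / 19.62 = 26.2483 m

26.2483 m


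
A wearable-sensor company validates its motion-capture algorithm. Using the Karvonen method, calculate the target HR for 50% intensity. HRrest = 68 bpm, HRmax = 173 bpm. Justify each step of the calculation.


Target = HRrest + pct*(HRmax - HRrest)
Heart rate reserve = HRmax - HRrest = 173 - 68 = 105 bpm
Fraction = 50% = 0.5
Target = 68 + 0.5 * 105
Target = 68 + 52.5 = 120.5 bpm

120.5 bpm


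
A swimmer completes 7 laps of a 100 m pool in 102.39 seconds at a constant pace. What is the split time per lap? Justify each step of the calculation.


Split time = total_time / n_laps = 102.39 / 7
Split time = 14.6271 s per lap

14.6271 s


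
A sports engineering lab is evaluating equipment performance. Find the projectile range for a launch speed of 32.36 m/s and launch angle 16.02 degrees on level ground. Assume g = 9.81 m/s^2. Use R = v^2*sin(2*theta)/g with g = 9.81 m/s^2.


R = v^2 * sin(2*theta) / g
Convert angle to radians: theta = 16.02 deg = 0.2796 rad
sin(2*theta) = sin(0.5592) = 0.5305
R = 32.36^2 * 0.5305 / 9.81
R = 1047.1696 * 0.5305 / 9.81 = 56.6295 m

56.6295 m


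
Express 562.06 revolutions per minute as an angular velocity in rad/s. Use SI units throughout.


omega = RPM * 2 * pi / 60
omega = 562.06 * 2 * 3.14159 / 60
omega = 3531.5271 / 60 = 58.8588 rad/s

58.8588 rad/s


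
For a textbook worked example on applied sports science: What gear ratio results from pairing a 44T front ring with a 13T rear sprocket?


GR = front_teeth / rear_teeth
GR = 44 / 13
GR = 3.3846

3.3846


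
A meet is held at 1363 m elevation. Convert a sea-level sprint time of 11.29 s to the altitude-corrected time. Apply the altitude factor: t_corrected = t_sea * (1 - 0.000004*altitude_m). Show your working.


Correction factor = 1 - 0.000004 * 1363 = 0.994548
t_corrected = t_sea * factor = 11.29 * 0.994548
t_corrected = 11.2284 s

11.2284 s


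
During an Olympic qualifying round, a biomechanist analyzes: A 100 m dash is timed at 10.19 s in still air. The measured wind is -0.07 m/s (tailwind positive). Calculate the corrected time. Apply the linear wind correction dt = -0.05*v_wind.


dt = -0.05 * v_wind = -0.05 * -0.07 = 0.0035 s
t_corrected = t_still + dt = 10.19 + (0.0035)
t_corrected = 10.1935 s

10.1935 s


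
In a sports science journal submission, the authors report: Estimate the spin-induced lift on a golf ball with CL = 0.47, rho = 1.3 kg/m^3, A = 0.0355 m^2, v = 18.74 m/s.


FM = 0.5 * CL * rho * A * v^2
FM = 0.5 * 0.47 * 1.3 * 0.0355 * 18.74^2
v^2 = 351.1876
FM = 0.5 * 0.47 * 1.3 * 0.0355 * 351.1876 = 3.8087 N

3.8087 N


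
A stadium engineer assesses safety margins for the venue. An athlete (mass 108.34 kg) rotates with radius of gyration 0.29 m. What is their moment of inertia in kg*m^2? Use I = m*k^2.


I = m * k^2
I = 108.34 * 0.29^2
I = 108.34 * 0.0841 = 9.1114 kg*m^2

9.1114 kg*m^2


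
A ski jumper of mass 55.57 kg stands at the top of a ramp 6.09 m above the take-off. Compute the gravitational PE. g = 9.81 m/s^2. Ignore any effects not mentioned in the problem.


PE = m * g * h
PE = 55.57 * 9.81 * 6.09
PE = 545.1417 * 6.09 = 3319.913 J

3319.913 J


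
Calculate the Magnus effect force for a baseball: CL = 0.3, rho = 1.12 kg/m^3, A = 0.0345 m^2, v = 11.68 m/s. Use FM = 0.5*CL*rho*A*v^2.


FM = 0.5 * CL * rho * A * v^2
FM = 0.5 * 0.3 * 1.12 * 0.0345 * 11.68^2
v^2 = 136.4224
FM = 0.5 * 0.3 * 1.12 * 0.0345 * 136.4224 = 0.7907 N

0.7907 N


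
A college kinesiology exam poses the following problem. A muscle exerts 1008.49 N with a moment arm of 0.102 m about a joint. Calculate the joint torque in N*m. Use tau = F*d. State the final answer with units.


tau = F * d
tau = 1008.49 * 0.102
tau = 102.866 N*m

102.866 N*m


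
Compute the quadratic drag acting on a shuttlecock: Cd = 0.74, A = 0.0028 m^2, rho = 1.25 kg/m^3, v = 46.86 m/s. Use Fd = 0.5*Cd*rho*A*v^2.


Fd = 0.5 * Cd * rho * A * v^2
Fd = 0.5 * 0.74 * 1.25 * 0.0028 * 46.86^2
v^2 = 2195.8596
Fd = 0.5 * 0.74 * 1.25 * 0.0028 * 2195.8596 = 2.8436 N

2.8436 N


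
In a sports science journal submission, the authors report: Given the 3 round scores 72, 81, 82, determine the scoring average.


Average = sum / n
Sum = 235
Average = 235 / 3 = 78.3333

78.3333


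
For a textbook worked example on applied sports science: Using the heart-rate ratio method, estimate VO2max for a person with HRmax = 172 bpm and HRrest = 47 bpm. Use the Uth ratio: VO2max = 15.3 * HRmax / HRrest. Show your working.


VO2max = 15.3 * HRmax / HRrest
VO2max = 15.3 * 172 / 47
VO2max = 2631.6 / 47 = 55.9915 mL/kg/min

55.9915 mL/kg/min


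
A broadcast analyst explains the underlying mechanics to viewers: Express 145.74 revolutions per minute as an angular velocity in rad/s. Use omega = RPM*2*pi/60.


omega = RPM * 2 * pi / 60
omega = 145.74 * 2 * 3.14159 / 60
omega = 915.7114 / 60 = 15.2619 rad/s

15.2619 rad/s


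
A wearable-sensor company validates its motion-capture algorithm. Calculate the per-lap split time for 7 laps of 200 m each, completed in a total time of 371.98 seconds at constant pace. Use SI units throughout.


Split time = total_time / n_laps = 371.98 / 7
Split time = 53.14 s per lap

53.14 s


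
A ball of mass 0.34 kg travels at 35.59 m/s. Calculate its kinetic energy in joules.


KE = 0.5 * m * v^2
KE = 0.5 * 0.34 * 35.59^2
KE = 0.5 * 0.34 * 1266.6481 = 215.3302 J

215.3302 J


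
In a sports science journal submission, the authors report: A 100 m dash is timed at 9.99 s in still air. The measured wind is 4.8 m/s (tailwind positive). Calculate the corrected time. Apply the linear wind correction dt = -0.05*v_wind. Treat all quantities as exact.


dt = -0.05 * v_wind = -0.05 * 4.8 = -0.24 s
t_corrected = t_still + dt = 9.99 + (-0.24)
t_corrected = 9.75 s

9.75 s


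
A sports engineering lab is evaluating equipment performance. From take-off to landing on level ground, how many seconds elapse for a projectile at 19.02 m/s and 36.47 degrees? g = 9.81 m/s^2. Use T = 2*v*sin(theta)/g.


T = 2*v*sin(theta)/g
sin(theta) = sin(36.47 deg) = 0.5944
T = 2*19.02*0.5944 / 9.81
T = 22.611 / 9.81 = 2.3049 s

2.3049 s


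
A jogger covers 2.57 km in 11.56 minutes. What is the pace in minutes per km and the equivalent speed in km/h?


Pace = time / distance = 11.56 min / 2.57 km = 4.4981 min/km
Speed = distance / time_in_hours = 2.57 / 0.1927 hr
Speed = 13.3391 km/h

4.4981 min/km, 13.3391 km/h


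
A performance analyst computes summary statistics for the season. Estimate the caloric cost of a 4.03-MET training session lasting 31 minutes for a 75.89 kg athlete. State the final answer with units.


kcal = MET * mass * time_hr
Convert time: 31 min = 0.5167 hr
kcal = 4.03 * 75.89 * 0.5167
kcal = 158.0156 kcal

158.0156 kcal


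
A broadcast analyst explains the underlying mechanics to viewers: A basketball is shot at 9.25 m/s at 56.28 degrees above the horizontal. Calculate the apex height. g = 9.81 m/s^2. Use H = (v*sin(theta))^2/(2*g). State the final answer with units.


H = (v*sin(theta))^2 / (2*g)
vy = v*sin(theta) = 9.25 * sin(56.28 deg) = 7.6938 m/s
H = vy^2 / (2*g) = 59.1943 / (2*9.81)
H = 59.1943 / 19.62 = 3.017 m

3.017 m


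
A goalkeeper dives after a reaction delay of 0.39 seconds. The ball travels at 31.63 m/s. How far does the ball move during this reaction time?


d = v * t
d = 31.63 * 0.39
d = 12.3357 m

12.3357 m


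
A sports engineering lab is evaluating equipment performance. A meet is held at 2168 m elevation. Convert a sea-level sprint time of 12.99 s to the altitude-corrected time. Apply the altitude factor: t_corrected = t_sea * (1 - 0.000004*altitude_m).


Correction factor = 1 - 0.000004 * 2168 = 0.991328
t_corrected = t_sea * factor = 12.99 * 0.991328
t_corrected = 12.8774 s

12.8774 s


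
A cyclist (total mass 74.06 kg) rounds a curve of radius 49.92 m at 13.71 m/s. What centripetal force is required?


Fc = m * v^2 / r
v^2 = 13.71^2 = 187.9641
Fc = 74.06 * 187.9641 / 49.92
Fc = 13920.6212 / 49.92 = 278.8586 N

278.8586 N


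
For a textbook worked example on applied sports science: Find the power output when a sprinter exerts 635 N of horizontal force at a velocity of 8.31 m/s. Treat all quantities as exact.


P = F * v
P = 635 * 8.31
P = 5276.85 W

5276.85 W


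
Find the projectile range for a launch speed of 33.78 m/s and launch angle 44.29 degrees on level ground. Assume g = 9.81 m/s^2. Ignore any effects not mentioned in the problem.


R = v^2 * sin(2*theta) / g
Convert angle to radians: theta = 44.29 deg = 0.773 rad
sin(2*theta) = sin(1.546) = 0.9997
R = 33.78^2 * 0.9997 / 9.81
R = 1141.0884 * 0.9997 / 9.81 = 116.2832 m

116.2832 m


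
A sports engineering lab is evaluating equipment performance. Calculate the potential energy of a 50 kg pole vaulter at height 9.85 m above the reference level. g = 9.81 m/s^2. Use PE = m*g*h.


PE = m * g * h
PE = 50 * 9.81 * 9.85
PE = 490.5 * 9.85 = 4831.425 J

4831.425 J


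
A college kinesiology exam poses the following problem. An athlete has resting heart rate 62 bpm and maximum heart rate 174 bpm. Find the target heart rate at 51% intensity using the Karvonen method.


Target = HRrest + pct*(HRmax - HRrest)
Heart rate reserve = HRmax - HRrest = 174 - 62 = 112 bpm
Fraction = 51% = 0.51
Target = 62 + 0.51 * 112
Target = 62 + 57.12 = 119.12 bpm

119.12 bpm


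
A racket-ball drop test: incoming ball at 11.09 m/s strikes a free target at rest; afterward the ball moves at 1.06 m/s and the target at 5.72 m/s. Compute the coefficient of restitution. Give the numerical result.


e = (v2_after - v1_after) / (v1_before - v2_before)
Numerator = 5.72 - 1.06 = 4.66
Denominator = 11.09 - 0 = 11.09
e = 4.66 / 11.09 = 0.4202

0.4202


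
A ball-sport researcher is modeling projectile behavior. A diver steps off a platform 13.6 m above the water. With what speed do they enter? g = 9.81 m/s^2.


v = sqrt(2 * g * h)
v = sqrt(2 * 9.81 * 13.6)
v = sqrt(266.832) = 16.335 m/s

16.335 m/s


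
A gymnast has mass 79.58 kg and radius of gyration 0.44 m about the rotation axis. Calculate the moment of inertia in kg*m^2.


I = m * k^2
I = 79.58 * 0.44^2
I = 79.58 * 0.1936 = 15.4067 kg*m^2

15.4067 kg*m^2


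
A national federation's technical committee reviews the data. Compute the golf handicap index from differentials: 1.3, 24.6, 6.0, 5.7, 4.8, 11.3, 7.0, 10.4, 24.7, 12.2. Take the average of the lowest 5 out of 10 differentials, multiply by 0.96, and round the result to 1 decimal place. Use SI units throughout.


All differentials: 1.3, 24.6, 6.0, 5.7, 4.8, 11.3, 7.0, 10.4, 24.7, 12.2
Sorted: 1.3, 4.8, 5.7, 6.0, 7.0, 10.4, 11.3, 12.2, 24.6, 24.7
Best 5: 1.3, 4.8, 5.7, 6.0, 7.0
Average of best = 24.8 / 5 = 4.96
Raw index = 4.96 * 0.96 = 4.7616
Handicap index = round(4.7616, 1) = 4.8

4.8


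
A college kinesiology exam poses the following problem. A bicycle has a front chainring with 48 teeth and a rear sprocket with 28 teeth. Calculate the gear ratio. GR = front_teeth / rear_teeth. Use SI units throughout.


GR = front_teeth / rear_teeth
GR = 48 / 28
GR = 1.7143

1.7143


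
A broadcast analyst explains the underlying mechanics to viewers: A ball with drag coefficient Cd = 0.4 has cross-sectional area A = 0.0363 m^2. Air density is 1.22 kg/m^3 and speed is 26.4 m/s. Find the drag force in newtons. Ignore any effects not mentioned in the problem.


Fd = 0.5 * Cd * rho * A * v^2
Fd = 0.5 * 0.4 * 1.22 * 0.0363 * 26.4^2
v^2 = 696.96
Fd = 0.5 * 0.4 * 1.22 * 0.0363 * 696.96 = 6.1731 N

6.1731 N


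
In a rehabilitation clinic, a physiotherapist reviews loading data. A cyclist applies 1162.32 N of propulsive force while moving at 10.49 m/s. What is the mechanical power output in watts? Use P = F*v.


P = F * v
P = 1162.32 * 10.49
P = 12192.7368 W

12192.7368 W


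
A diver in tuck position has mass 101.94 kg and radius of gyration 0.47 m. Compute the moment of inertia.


I = m * k^2
I = 101.94 * 0.47^2
I = 101.94 * 0.2209 = 22.5185 kg*m^2

22.5185 kg*m^2


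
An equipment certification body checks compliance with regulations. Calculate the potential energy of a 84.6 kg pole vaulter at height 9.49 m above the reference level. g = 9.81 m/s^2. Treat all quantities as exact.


PE = m * g * h
PE = 84.6 * 9.81 * 9.49
PE = 829.926 * 9.49 = 7875.9977 J

7875.9977 J


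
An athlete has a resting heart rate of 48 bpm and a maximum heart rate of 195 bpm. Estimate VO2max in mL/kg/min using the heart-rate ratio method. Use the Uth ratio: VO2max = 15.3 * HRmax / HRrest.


VO2max = 15.3 * HRmax / HRrest
VO2max = 15.3 * 195 / 48
VO2max = 2983.5 / 48 = 62.1562 mL/kg/min

62.1562 mL/kg/min


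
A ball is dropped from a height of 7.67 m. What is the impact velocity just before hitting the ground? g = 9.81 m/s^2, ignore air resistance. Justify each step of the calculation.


v = sqrt(2 * g * h)
v = sqrt(2 * 9.81 * 7.67)
v = sqrt(150.4854) = 12.2672 m/s

12.2672 m/s


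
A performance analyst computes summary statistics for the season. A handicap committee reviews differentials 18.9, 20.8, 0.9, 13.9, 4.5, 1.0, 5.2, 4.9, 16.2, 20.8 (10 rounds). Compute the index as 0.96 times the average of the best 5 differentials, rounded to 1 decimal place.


All differentials: 18.9, 20.8, 0.9, 13.9, 4.5, 1.0, 5.2, 4.9, 16.2, 20.8
Sorted: 0.9, 1.0, 4.5, 4.9, 5.2, 13.9, 16.2, 18.9, 20.8, 20.8
Best 5: 0.9, 1.0, 4.5, 4.9, 5.2
Average of best = 16.5 / 5 = 3.3
Raw index = 3.3 * 0.96 = 3.168
Handicap index = round(3.168, 1) = 3.2

3.2


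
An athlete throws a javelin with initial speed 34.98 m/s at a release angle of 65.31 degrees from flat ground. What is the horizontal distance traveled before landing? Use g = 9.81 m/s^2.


R = v^2 * sin(2*theta) / g
Convert angle to radians: theta = 65.31 deg = 1.1399 rad
sin(2*theta) = sin(2.2797) = 0.759
R = 34.98^2 * 0.759 / 9.81
R = 1223.6004 * 0.759 / 9.81 = 94.6755 m

94.6755 m


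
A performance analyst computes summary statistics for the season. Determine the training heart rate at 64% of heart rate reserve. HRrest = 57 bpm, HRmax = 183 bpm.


Target = HRrest + pct*(HRmax - HRrest)
Heart rate reserve = HRmax - HRrest = 183 - 57 = 126 bpm
Fraction = 64% = 0.64
Target = 57 + 0.64 * 126
Target = 57 + 80.64 = 137.64 bpm

137.64 bpm


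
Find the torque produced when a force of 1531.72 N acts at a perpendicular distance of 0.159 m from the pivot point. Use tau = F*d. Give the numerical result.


tau = F * d
tau = 1531.72 * 0.159
tau = 243.5435 N*m

243.5435 N*m


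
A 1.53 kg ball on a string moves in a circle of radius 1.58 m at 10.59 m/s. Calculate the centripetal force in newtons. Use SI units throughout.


Fc = m * v^2 / r
v^2 = 10.59^2 = 112.1481
Fc = 1.53 * 112.1481 / 1.58
Fc = 171.5866 / 1.58 = 108.5991 N

108.5991 N


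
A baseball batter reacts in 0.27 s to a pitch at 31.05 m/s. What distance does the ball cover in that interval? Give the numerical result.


d = v * t
d = 31.05 * 0.27
d = 8.3835 m

8.3835 m


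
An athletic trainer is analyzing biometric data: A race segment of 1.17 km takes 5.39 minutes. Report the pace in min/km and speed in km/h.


Pace = time / distance = 5.39 min / 1.17 km = 4.6068 min/km
Speed = distance / time_in_hours = 1.17 / 0.0898 hr
Speed = 13.0241 km/h

4.6068 min/km, 13.0241 km/h


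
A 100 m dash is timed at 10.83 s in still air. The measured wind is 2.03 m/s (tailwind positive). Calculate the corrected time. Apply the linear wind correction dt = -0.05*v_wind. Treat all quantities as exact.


dt = -0.05 * v_wind = -0.05 * 2.03 = -0.1015 s
t_corrected = t_still + dt = 10.83 + (-0.1015)
t_corrected = 10.7285 s

10.7285 s


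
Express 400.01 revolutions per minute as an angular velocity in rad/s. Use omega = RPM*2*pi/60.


omega = RPM * 2 * pi / 60
omega = 400.01 * 2 * 3.14159 / 60
omega = 2513.337 / 60 = 41.8889 rad/s

41.8889 rad/s


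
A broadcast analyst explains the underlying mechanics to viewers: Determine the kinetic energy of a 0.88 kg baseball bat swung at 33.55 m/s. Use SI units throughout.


KE = 0.5 * m * v^2
KE = 0.5 * 0.88 * 33.55^2
KE = 0.5 * 0.88 * 1125.6025 = 495.2651 J

495.2651 J


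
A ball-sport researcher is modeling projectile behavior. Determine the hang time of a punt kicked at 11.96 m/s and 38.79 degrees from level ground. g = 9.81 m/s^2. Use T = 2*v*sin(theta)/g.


T = 2*v*sin(theta)/g
sin(theta) = sin(38.79 deg) = 0.6265
T = 2*11.96*0.6265 / 9.81
T = 14.9851 / 9.81 = 1.5275 s

1.5275 s


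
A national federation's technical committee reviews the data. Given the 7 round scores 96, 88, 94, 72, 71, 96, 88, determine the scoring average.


Average = sum / n
Sum = 605
Average = 605 / 7 = 86.4286

86.4286


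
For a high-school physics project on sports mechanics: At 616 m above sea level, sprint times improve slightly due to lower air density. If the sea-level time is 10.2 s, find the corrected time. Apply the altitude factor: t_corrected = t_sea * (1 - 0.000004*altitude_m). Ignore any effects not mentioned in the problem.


Correction factor = 1 - 0.000004 * 616 = 0.997536
t_corrected = t_sea * factor = 10.2 * 0.997536
t_corrected = 10.1749 s

10.1749 s


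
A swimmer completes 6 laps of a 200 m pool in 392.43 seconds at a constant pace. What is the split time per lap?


Split time = total_time / n_laps = 392.43 / 6
Split time = 65.405 s per lap

65.405 s


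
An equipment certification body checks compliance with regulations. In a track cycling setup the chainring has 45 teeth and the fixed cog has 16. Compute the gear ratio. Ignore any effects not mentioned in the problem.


GR = front_teeth / rear_teeth
GR = 45 / 16
GR = 2.8125

2.8125


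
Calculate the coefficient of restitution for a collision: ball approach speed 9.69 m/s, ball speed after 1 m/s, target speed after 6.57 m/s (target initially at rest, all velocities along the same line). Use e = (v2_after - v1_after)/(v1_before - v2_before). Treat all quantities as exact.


e = (v2_after - v1_after) / (v1_before - v2_before)
Numerator = 6.57 - 1 = 5.57
Denominator = 9.69 - 0 = 9.69
e = 5.57 / 9.69 = 0.5748

0.5748


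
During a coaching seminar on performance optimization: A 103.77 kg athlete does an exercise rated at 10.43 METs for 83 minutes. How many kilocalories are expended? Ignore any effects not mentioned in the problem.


kcal = MET * mass * time_hr
Convert time: 83 min = 1.3833 hr
kcal = 10.43 * 103.77 * 1.3833
kcal = 1497.2109 kcal

1497.2109 kcal


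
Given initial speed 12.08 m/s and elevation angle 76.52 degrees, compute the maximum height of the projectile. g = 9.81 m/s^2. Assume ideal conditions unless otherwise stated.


H = (v*sin(theta))^2 / (2*g)
vy = v*sin(theta) = 12.08 * sin(76.52 deg) = 11.7472 m/s
H = vy^2 / (2*g) = 137.997 / (2*9.81)
H = 137.997 / 19.62 = 7.0335 m

7.0335 m


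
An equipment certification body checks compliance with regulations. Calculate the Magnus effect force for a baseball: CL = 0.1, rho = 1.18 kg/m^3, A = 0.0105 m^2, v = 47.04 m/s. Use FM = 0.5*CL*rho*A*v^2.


FM = 0.5 * CL * rho * A * v^2
FM = 0.5 * 0.1 * 1.18 * 0.0105 * 47.04^2
v^2 = 2212.7616
FM = 0.5 * 0.1 * 1.18 * 0.0105 * 2212.7616 = 1.3708 N

1.3708 N


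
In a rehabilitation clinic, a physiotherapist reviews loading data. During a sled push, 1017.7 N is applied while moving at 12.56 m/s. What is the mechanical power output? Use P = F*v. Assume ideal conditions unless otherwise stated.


P = F * v
P = 1017.7 * 12.56
P = 12782.312 W

12782.312 W


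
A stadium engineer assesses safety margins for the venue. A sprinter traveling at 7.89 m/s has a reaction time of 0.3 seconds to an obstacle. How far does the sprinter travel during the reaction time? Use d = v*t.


d = v * t
d = 7.89 * 0.3
d = 2.367 m

2.367 m


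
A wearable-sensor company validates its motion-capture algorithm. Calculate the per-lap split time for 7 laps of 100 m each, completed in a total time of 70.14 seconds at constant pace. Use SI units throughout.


Split time = total_time / n_laps = 70.14 / 7
Split time = 10.02 s per lap

10.02 s


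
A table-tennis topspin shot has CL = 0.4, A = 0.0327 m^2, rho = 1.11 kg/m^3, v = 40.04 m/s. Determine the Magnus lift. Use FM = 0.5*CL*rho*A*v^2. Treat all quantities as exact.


FM = 0.5 * CL * rho * A * v^2
FM = 0.5 * 0.4 * 1.11 * 0.0327 * 40.04^2
v^2 = 1603.2016
FM = 0.5 * 0.4 * 1.11 * 0.0327 * 1603.2016 = 11.6383 N

11.6383 N


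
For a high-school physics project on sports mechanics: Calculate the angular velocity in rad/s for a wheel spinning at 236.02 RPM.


omega = RPM * 2 * pi / 60
omega = 236.02 * 2 * 3.14159 / 60
omega = 1482.9574 / 60 = 24.716 rad/s

24.716 rad/s


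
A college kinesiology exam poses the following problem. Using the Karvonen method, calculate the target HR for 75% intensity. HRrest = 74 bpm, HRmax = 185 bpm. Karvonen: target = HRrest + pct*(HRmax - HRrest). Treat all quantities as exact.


Target = HRrest + pct*(HRmax - HRrest)
Heart rate reserve = HRmax - HRrest = 185 - 74 = 111 bpm
Fraction = 75% = 0.75
Target = 74 + 0.75 * 111
Target = 74 + 83.25 = 157.25 bpm

157.25 bpm


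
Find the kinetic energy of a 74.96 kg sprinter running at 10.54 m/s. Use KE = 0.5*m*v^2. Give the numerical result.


KE = 0.5 * m * v^2
KE = 0.5 * 74.96 * 10.54^2
KE = 0.5 * 74.96 * 111.0916 = 4163.7132 J

4163.7132 J


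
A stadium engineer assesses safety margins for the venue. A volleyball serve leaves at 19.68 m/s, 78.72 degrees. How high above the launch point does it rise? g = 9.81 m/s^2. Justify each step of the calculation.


H = (v*sin(theta))^2 / (2*g)
vy = v*sin(theta) = 19.68 * sin(78.72 deg) = 19.2998 m/s
H = vy^2 / (2*g) = 372.4839 / (2*9.81)
H = 372.4839 / 19.62 = 18.9849 m

18.9849 m


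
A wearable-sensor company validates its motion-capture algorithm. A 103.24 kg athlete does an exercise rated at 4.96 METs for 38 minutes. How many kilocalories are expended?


kcal = MET * mass * time_hr
Convert time: 38 min = 0.6333 hr
kcal = 4.96 * 103.24 * 0.6333
kcal = 324.3113 kcal

324.3113 kcal


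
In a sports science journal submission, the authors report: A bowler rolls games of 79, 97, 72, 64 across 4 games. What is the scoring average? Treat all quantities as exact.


Average = sum / n
Sum = 312
Average = 312 / 4 = 78

78


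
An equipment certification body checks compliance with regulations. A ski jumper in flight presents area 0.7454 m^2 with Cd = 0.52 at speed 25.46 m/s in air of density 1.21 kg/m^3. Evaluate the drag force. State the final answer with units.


Fd = 0.5 * Cd * rho * A * v^2
Fd = 0.5 * 0.52 * 1.21 * 0.7454 * 25.46^2
v^2 = 648.2116
Fd = 0.5 * 0.52 * 1.21 * 0.7454 * 648.2116 = 152.0075 N

152.0075 N


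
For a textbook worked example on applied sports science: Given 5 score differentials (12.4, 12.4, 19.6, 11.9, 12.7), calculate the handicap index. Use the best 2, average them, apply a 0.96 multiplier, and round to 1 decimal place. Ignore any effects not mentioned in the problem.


All differentials: 12.4, 12.4, 19.6, 11.9, 12.7
Sorted: 11.9, 12.4, 12.4, 12.7, 19.6
Best 2: 11.9, 12.4
Average of best = 24.3 / 2 = 12.15
Raw index = 12.15 * 0.96 = 11.664
Handicap index = round(11.664, 1) = 11.7

11.7


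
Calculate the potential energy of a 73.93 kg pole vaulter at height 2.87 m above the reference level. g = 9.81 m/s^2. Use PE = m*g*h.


PE = m * g * h
PE = 73.93 * 9.81 * 2.87
PE = 725.2533 * 2.87 = 2081.477 J

2081.477 J


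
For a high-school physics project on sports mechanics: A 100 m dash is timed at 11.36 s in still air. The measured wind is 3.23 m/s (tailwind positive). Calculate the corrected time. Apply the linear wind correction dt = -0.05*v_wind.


dt = -0.05 * v_wind = -0.05 * 3.23 = -0.1615 s
t_corrected = t_still + dt = 11.36 + (-0.1615)
t_corrected = 11.1985 s

11.1985 s


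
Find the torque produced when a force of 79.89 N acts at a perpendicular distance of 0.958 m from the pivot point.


tau = F * d
tau = 79.89 * 0.958
tau = 76.5346 N*m

76.5346 N*m


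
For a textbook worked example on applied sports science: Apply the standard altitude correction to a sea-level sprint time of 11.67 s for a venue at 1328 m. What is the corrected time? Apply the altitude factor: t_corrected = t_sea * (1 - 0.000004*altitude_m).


Correction factor = 1 - 0.000004 * 1328 = 0.994688
t_corrected = t_sea * factor = 11.67 * 0.994688
t_corrected = 11.608 s

11.608 s


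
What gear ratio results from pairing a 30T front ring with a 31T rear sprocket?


GR = front_teeth / rear_teeth
GR = 30 / 31
GR = 0.9677

0.9677


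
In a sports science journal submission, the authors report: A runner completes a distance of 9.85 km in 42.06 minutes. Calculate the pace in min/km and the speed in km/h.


Pace = time / distance = 42.06 min / 9.85 km = 4.2701 min/km
Speed = distance / time_in_hours = 9.85 / 0.701 hr
Speed = 14.0514 km/h

4.2701 min/km, 14.0514 km/h


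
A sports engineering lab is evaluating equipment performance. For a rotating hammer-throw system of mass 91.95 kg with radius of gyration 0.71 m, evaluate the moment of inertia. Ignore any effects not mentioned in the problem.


I = m * k^2
I = 91.95 * 0.71^2
I = 91.95 * 0.5041 = 46.352 kg*m^2

46.352 kg*m^2


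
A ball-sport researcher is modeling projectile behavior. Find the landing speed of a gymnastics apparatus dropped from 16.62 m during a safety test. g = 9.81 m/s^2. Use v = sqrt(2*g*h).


v = sqrt(2 * g * h)
v = sqrt(2 * 9.81 * 16.62)
v = sqrt(326.0844) = 18.0578 m/s

18.0578 m/s


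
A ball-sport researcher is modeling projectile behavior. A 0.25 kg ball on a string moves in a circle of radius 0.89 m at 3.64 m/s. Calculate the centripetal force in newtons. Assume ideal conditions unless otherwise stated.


Fc = m * v^2 / r
v^2 = 3.64^2 = 13.2496
Fc = 0.25 * 13.2496 / 0.89
Fc = 3.3124 / 0.89 = 3.7218 N

3.7218 N


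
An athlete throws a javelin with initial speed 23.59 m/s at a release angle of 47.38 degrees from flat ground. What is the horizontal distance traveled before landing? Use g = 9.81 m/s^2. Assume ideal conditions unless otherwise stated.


R = v^2 * sin(2*theta) / g
Convert angle to radians: theta = 47.38 deg = 0.8269 rad
sin(2*theta) = sin(1.6539) = 0.9966
R = 23.59^2 * 0.9966 / 9.81
R = 556.4881 * 0.9966 / 9.81 = 56.531 m

56.531 m


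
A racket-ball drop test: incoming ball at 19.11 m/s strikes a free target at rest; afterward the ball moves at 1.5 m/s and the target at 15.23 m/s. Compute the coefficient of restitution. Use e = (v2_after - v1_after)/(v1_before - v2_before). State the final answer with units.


e = (v2_after - v1_after) / (v1_before - v2_before)
Numerator = 15.23 - 1.5 = 13.73
Denominator = 19.11 - 0 = 19.11
e = 13.73 / 19.11 = 0.7185

0.7185


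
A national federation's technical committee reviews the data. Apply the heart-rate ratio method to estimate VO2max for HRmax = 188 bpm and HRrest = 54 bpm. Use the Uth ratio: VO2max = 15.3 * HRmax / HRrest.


VO2max = 15.3 * HRmax / HRrest
VO2max = 15.3 * 188 / 54
VO2max = 2876.4 / 54 = 53.2667 mL/kg/min

53.2667 mL/kg/min


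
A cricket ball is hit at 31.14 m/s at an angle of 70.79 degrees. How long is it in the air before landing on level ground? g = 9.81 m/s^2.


T = 2*v*sin(theta)/g
sin(theta) = sin(70.79 deg) = 0.9443
T = 2*31.14*0.9443 / 9.81
T = 58.8122 / 9.81 = 5.9951 s

5.9951 s


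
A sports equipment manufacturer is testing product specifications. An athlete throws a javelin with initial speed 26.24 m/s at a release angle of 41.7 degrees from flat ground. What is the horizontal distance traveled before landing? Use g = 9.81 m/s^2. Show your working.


R = v^2 * sin(2*theta) / g
Convert angle to radians: theta = 41.7 deg = 0.7278 rad
sin(2*theta) = sin(1.4556) = 0.9934
R = 26.24^2 * 0.9934 / 9.81
R = 688.5376 * 0.9934 / 9.81 = 69.7222 m

69.7222 m


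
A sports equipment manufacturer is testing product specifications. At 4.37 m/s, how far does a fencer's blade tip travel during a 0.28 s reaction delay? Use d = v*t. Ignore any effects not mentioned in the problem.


d = v * t
d = 4.37 * 0.28
d = 1.2236 m

1.2236 m


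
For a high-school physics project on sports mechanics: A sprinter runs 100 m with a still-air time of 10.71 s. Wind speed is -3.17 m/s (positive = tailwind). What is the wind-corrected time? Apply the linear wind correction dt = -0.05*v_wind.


dt = -0.05 * v_wind = -0.05 * -3.17 = 0.1585 s
t_corrected = t_still + dt = 10.71 + (0.1585)
t_corrected = 10.8685 s

10.8685 s


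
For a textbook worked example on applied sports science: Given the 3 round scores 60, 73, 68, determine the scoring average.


Average = sum / n
Sum = 201
Average = 201 / 3 = 67

67


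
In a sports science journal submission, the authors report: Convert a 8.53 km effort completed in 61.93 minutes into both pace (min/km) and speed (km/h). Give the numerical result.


Pace = time / distance = 61.93 min / 8.53 km = 7.2603 min/km
Speed = distance / time_in_hours = 8.53 / 1.0322 hr
Speed = 8.2642 km/h

7.2603 min/km, 8.2642 km/h


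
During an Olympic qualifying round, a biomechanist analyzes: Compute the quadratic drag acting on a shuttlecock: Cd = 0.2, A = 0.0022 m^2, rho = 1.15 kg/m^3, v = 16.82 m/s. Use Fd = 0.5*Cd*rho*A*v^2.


Fd = 0.5 * Cd * rho * A * v^2
Fd = 0.5 * 0.2 * 1.15 * 0.0022 * 16.82^2
v^2 = 282.9124
Fd = 0.5 * 0.2 * 1.15 * 0.0022 * 282.9124 = 0.0716 N

0.0716 N


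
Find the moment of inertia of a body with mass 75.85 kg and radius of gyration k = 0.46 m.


I = m * k^2
I = 75.85 * 0.46^2
I = 75.85 * 0.2116 = 16.0499 kg*m^2

16.0499 kg*m^2


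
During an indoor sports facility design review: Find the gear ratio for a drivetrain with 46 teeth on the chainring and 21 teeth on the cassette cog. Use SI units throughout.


GR = front_teeth / rear_teeth
GR = 46 / 21
GR = 2.1905

2.1905


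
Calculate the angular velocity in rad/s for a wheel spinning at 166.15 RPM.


omega = RPM * 2 * pi / 60
omega = 166.15 * 2 * 3.14159 / 60
omega = 1043.9512 / 60 = 17.3992 rad/s

17.3992 rad/s


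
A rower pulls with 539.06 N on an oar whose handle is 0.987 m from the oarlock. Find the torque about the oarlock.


tau = F * d
tau = 539.06 * 0.987
tau = 532.0522 N*m

532.0522 N*m


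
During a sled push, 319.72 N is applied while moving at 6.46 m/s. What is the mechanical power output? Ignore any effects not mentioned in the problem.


P = F * v
P = 319.72 * 6.46
P = 2065.3912 W

2065.3912 W


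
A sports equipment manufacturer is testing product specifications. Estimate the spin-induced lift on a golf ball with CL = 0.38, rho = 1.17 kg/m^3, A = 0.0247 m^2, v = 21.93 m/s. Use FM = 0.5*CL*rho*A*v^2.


FM = 0.5 * CL * rho * A * v^2
FM = 0.5 * 0.38 * 1.17 * 0.0247 * 21.93^2
v^2 = 480.9249
FM = 0.5 * 0.38 * 1.17 * 0.0247 * 480.9249 = 2.6407 N

2.6407 N


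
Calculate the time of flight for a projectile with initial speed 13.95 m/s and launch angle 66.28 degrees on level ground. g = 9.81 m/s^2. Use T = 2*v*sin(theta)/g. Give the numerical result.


T = 2*v*sin(theta)/g
sin(theta) = sin(66.28 deg) = 0.9155
T = 2*13.95*0.9155 / 9.81
T = 25.5431 / 9.81 = 2.6038 s

2.6038 s


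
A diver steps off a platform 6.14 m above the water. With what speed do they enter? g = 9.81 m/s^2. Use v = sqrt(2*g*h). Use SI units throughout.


v = sqrt(2 * g * h)
v = sqrt(2 * 9.81 * 6.14)
v = sqrt(120.4668) = 10.9757 m/s

10.9757 m/s


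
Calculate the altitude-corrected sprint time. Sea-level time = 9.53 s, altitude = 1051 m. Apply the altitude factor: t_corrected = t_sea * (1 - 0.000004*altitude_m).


Correction factor = 1 - 0.000004 * 1051 = 0.995796
t_corrected = t_sea * factor = 9.53 * 0.995796
t_corrected = 9.4899 s

9.4899 s


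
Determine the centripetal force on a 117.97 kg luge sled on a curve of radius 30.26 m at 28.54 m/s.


Fc = m * v^2 / r
v^2 = 28.54^2 = 814.5316
Fc = 117.97 * 814.5316 / 30.26
Fc = 96090.2929 / 30.26 = 3175.4889 N

3175.4889 N


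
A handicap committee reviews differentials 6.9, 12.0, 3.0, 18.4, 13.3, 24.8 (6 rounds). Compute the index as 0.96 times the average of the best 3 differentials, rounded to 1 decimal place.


All differentials: 6.9, 12.0, 3.0, 18.4, 13.3, 24.8
Sorted: 3.0, 6.9, 12.0, 13.3, 18.4, 24.8
Best 3: 3.0, 6.9, 12.0
Average of best = 21.9 / 3 = 7.3
Raw index = 7.3 * 0.96 = 7.008
Handicap index = round(7.008, 1) = 7.0

7.0


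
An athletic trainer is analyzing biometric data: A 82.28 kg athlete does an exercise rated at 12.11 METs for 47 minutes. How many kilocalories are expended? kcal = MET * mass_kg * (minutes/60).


kcal = MET * mass * time_hr
Convert time: 47 min = 0.7833 hr
kcal = 12.11 * 82.28 * 0.7833
kcal = 780.5218 kcal

780.5218 kcal


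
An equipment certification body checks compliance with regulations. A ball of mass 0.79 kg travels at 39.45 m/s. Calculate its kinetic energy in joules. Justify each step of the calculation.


KE = 0.5 * m * v^2
KE = 0.5 * 0.79 * 39.45^2
KE = 0.5 * 0.79 * 1556.3025 = 614.7395 J

614.7395 J


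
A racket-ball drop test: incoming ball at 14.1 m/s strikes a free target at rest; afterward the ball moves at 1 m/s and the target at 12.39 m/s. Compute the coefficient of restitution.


e = (v2_after - v1_after) / (v1_before - v2_before)
Numerator = 12.39 - 1 = 11.39
Denominator = 14.1 - 0 = 14.1
e = 11.39 / 14.1 = 0.8078

0.8078


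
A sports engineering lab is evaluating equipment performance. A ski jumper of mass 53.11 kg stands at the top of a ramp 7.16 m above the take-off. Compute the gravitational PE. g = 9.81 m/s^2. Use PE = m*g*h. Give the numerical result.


PE = m * g * h
PE = 53.11 * 9.81 * 7.16
PE = 521.0091 * 7.16 = 3730.4252 J

3730.4252 J


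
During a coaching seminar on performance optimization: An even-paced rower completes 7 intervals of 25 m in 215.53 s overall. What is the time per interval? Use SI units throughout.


Split time = total_time / n_laps = 215.53 / 7
Split time = 30.79 s per lap

30.79 s


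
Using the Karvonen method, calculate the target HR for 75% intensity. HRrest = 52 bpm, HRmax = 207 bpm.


Target = HRrest + pct*(HRmax - HRrest)
Heart rate reserve = HRmax - HRrest = 207 - 52 = 155 bpm
Fraction = 75% = 0.75
Target = 52 + 0.75 * 155
Target = 52 + 116.25 = 168.25 bpm

168.25 bpm


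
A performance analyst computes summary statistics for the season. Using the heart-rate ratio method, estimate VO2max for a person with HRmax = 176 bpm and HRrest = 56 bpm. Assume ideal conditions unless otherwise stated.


VO2max = 15.3 * HRmax / HRrest
VO2max = 15.3 * 176 / 56
VO2max = 2692.8 / 56 = 48.0857 mL/kg/min

48.0857 mL/kg/min


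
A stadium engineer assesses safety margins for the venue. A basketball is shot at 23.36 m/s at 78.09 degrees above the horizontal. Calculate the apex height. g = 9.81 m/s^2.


H = (v*sin(theta))^2 / (2*g)
vy = v*sin(theta) = 23.36 * sin(78.09 deg) = 22.8571 m/s
H = vy^2 / (2*g) = 522.4483 / (2*9.81)
H = 522.4483 / 19.62 = 26.6284 m

26.6284 m


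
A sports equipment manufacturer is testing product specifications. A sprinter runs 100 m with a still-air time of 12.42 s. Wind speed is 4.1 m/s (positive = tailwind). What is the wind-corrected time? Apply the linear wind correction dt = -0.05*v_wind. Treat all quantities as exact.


dt = -0.05 * v_wind = -0.05 * 4.1 = -0.205 s
t_corrected = t_still + dt = 12.42 + (-0.205)
t_corrected = 12.215 s

12.215 s


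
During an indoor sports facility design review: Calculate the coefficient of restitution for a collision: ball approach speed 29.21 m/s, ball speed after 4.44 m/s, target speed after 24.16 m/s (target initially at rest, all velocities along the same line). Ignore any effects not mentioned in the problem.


e = (v2_after - v1_after) / (v1_before - v2_before)
Numerator = 24.16 - 4.44 = 19.72
Denominator = 29.21 - 0 = 29.21
e = 19.72 / 29.21 = 0.6751

0.6751


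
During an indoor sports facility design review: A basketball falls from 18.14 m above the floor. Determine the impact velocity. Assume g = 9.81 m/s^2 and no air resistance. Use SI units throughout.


v = sqrt(2 * g * h)
v = sqrt(2 * 9.81 * 18.14)
v = sqrt(355.9068) = 18.8655 m/s

18.8655 m/s


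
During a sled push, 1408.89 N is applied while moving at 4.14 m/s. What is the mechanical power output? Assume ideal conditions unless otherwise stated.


P = F * v
P = 1408.89 * 4.14
P = 5832.8046 W

5832.8046 W


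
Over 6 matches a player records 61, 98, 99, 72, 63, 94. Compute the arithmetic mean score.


Average = sum / n
Sum = 487
Average = 487 / 6 = 81.1667

81.1667


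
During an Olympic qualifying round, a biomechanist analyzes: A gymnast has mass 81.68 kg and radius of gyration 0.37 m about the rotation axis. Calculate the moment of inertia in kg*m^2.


I = m * k^2
I = 81.68 * 0.37^2
I = 81.68 * 0.1369 = 11.182 kg*m^2

11.182 kg*m^2


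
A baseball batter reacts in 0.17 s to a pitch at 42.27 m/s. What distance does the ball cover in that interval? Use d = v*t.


d = v * t
d = 42.27 * 0.17
d = 7.1859 m

7.1859 m


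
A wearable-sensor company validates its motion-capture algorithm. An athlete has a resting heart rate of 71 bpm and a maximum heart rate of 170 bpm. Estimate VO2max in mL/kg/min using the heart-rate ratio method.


VO2max = 15.3 * HRmax / HRrest
VO2max = 15.3 * 170 / 71
VO2max = 2601 / 71 = 36.6338 mL/kg/min

36.6338 mL/kg/min


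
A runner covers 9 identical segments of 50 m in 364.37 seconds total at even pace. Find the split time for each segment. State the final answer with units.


Split time = total_time / n_laps = 364.37 / 9
Split time = 40.4856 s per lap

40.4856 s


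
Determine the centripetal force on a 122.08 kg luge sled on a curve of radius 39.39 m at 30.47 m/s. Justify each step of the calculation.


Fc = m * v^2 / r
v^2 = 30.47^2 = 928.4209
Fc = 122.08 * 928.4209 / 39.39
Fc = 113341.6235 / 39.39 = 2877.4213 N

2877.4213 N


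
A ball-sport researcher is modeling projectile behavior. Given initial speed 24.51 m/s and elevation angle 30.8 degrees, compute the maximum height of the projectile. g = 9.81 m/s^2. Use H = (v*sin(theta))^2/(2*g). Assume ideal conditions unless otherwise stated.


H = (v*sin(theta))^2 / (2*g)
vy = v*sin(theta) = 24.51 * sin(30.8 deg) = 12.5502 m/s
H = vy^2 / (2*g) = 157.5068 / (2*9.81)
H = 157.5068 / 19.62 = 8.0279 m

8.0279 m


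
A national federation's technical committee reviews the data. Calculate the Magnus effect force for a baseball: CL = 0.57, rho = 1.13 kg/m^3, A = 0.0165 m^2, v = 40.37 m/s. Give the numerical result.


FM = 0.5 * CL * rho * A * v^2
FM = 0.5 * 0.57 * 1.13 * 0.0165 * 40.37^2
v^2 = 1629.7369
FM = 0.5 * 0.57 * 1.13 * 0.0165 * 1629.7369 = 8.6601 N

8.6601 N


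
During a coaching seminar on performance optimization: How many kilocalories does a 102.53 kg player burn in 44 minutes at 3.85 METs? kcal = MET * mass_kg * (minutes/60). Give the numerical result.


kcal = MET * mass * time_hr
Convert time: 44 min = 0.7333 hr
kcal = 3.85 * 102.53 * 0.7333
kcal = 289.4764 kcal

289.4764 kcal
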